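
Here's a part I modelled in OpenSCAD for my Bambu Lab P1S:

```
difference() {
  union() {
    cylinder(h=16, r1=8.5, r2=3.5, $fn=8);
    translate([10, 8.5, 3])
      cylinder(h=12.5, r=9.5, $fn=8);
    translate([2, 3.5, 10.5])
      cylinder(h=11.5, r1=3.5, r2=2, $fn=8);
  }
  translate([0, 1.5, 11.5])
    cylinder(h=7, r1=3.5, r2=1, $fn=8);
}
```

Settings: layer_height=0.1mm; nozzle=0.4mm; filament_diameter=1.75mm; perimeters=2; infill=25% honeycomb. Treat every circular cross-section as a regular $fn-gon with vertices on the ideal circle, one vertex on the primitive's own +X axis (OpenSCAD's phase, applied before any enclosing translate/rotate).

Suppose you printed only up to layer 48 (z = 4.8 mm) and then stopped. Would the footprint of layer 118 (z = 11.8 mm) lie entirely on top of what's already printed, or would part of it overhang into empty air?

entirely on top

Compare the two slices. At z = 4.8: the cone contributes a regular 8-gon of circumradius 7.000 (interpolated between r1=8.5 and r2=3.5 at t=0.300) (area = (8/2)·7.000²·sin(360°/8) = 138.59 mm²); the cylinder at (10, 8.5): section is a regular 8-gon, circumradius r=9.5 (area = (8/2)·9.500²·sin(360°/8) = 255.27 mm²); the cone at (2, 3.5) is absent (z outside [10.5, 22]); Merging all regions: the regions partially overlap — summed areas 393.86 mm² minus the doubly-counted overlap 13.87 mm² gives 379.98 mm² — area = 379.98 mm²; the cone at (0, 1.5) is not intersected at this z (z outside [11.5, 18.5]); Subtracting the remaining from the first: none of the subtracted shapes is present at this height, so the result so far is unchanged — area = 379.98 mm². At z = 11.8: the cone (r1=8.5→r2=3.5) has section circumradius 4.812 here — a regular 8-gon (area = (8/2)·4.812²·sin(360°/8) = 65.51 mm²); the cylinder at (10, 8.5): section is a regular 8-gon, circumradius r=9.5 (area = (8/2)·9.500²·sin(360°/8) = 255.27 mm²); the cone at (2, 3.5): at t=0.113 of its height the radius interpolates to r₁+(r₂−r₁)t = 3.330, giving a regular 8-gon of that circumradius (area = (8/2)·3.330²·sin(360°/8) = 31.37 mm²); Taking the union: the regions partially overlap — summed areas 352.14 mm² minus the doubly-counted overlap 28.61 mm² gives 323.53 mm² — area = 323.53 mm²; the cone at (0, 1.5) contributes a regular 8-gon of circumradius 3.393 (interpolated between r1=3.5 and r2=1 at t=0.043) (area = (8/2)·3.393²·sin(360°/8) = 32.56 mm²); After the difference (first − rest): starting from the result so far (323.53 mm²), the cone at (0, 1.5) partially overlaps it — only the 32.44 mm² overlap (of its 32.56 mm²) is removed, clipping the outline — area = 291.09 mm². Checking containment: the cross-section at z = 11.8 is a subset of the cross-section at z = 4.8.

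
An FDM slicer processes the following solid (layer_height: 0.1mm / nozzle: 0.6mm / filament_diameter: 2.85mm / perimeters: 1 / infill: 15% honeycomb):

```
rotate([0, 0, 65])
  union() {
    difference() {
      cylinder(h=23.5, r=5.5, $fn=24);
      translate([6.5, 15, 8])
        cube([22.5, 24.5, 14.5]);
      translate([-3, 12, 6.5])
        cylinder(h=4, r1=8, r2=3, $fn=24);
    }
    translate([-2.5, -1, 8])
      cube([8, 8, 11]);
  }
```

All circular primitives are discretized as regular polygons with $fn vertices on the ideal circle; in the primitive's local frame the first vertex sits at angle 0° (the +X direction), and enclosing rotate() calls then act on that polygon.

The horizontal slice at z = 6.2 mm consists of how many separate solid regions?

1

At z = 6.2 mm: the r=5.5 cylinder contributes a regular 24-gon of circumradius 5.5; the cube at (6.5, 15) does not reach this height (z outside [8, 22.5]); the cone at (-3, 12) is not intersected at this z (z outside [6.5, 10.5]); Subtracting the remaining from the first: none of the subtracted shapes is present at this height, so the r=5.5 cylinder is unchanged — 1 connected region; the cube at (-2.5, -1) is not intersected at this z (z outside [8, 19]); Taking the union: only the result so far is present, so the union is just that shape — 1 connected region; (whole slice rotated 65° about Z — lengths, areas and connectivity unchanged). The result has 1 disconnected region.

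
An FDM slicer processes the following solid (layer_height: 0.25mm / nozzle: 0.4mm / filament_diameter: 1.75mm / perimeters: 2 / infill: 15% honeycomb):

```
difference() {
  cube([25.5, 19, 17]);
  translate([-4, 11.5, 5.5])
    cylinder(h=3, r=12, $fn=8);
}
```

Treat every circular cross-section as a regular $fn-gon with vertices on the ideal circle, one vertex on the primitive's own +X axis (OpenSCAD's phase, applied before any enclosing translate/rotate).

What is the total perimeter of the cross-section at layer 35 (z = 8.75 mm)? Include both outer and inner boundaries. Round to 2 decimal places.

89.00 mm

At z = 8.75 mm: the 25.5×19 cube contributes its full rectangle (perimeter 89.00 mm); the cylinder at (-4, 11.5) is not intersected at this z (z outside [5.5, 8.5]); After the difference (first − rest): none of the subtracted shapes is present at this height, so the 25.5×19 cube is unchanged — boundary = 89.00 mm. Overall, the cross-section is a single solid region. Total boundary length (outer) = 89.00 mm.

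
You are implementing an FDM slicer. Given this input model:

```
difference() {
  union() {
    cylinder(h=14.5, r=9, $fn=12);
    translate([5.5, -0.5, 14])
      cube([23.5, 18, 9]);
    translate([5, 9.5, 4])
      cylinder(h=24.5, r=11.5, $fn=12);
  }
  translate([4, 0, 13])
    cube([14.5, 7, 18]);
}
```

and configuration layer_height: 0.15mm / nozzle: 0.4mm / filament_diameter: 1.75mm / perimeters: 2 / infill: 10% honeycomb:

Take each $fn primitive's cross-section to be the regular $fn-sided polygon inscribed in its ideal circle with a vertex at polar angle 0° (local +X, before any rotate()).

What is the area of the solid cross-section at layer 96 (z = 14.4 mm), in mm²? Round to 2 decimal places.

684.44 mm²

At z = 14.4 mm: the r=9 cylinder contributes a regular 12-gon of circumradius 9 (area = (12/2)·9.000²·sin(360°/12) = 243.00 mm²); the 23.5×18 cube at (5.5, -0.5) contributes its full rectangle (area 423.00 mm²); the cylinder at (5, 9.5): section is a regular 12-gon, circumradius r=11.5 (area = (12/2)·11.500²·sin(360°/12) = 396.75 mm²); Taking the union: the regions partially overlap — summed areas 1062.75 mm² minus the doubly-counted overlap 276.81 mm² gives 785.94 mm² — area = 785.94 mm²; the cube at (4, 0) (footprint 14.5×7) is included at this height (area 101.50 mm²); After the difference (first − rest): starting from that combined region (785.94 mm²), the 14.5×7 cube at (4, 0) lies wholly inside it (removes its full 101.50 mm² and its 43.00 mm outline becomes a hole wall) — area = 684.44 mm². Overall, the cross-section is one region with 1 hole. Net area = 684.44 mm².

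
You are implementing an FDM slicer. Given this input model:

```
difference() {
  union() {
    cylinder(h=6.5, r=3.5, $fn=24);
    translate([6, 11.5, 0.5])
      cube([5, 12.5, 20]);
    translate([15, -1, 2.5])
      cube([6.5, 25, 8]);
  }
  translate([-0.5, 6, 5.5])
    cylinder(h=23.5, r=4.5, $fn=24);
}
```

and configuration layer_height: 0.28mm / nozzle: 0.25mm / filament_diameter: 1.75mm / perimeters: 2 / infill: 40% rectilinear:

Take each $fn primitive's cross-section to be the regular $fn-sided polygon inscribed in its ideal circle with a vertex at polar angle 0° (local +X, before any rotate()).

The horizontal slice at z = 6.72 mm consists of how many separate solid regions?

2

At z = 6.72 mm: the cylinder is not intersected at this z (z outside [0, 6.5]); the cube at (6, 11.5) is present — its section is the full 5×12.5 rectangle; the cube at (15, -1) (footprint 6.5×25) is included at this height; Combining (union): the 2 present regions are separate (no shared area or edge), so areas and boundary lengths simply add and each stays a separate island — 2 connected regions; the r=4.5 cylinder at (-0.5, 6) contributes a regular 24-gon of circumradius 4.5; After the difference (first − rest): starting from that combined region, the r=4.5 cylinder at (-0.5, 6) misses the remaining region (no effect) — 2 connected regions. The result has 2 disconnected regions.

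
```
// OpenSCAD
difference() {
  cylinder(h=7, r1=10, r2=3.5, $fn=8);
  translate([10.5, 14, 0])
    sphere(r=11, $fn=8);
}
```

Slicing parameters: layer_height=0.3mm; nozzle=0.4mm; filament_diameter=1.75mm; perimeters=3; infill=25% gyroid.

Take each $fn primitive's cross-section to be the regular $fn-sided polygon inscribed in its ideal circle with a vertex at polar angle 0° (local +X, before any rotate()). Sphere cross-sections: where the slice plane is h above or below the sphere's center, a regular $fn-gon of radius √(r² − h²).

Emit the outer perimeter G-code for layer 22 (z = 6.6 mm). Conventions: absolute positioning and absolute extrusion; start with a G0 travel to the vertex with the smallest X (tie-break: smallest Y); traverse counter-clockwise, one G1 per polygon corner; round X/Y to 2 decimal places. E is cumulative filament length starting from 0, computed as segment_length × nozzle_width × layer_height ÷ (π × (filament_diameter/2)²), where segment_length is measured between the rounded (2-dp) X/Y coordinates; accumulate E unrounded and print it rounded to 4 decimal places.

G0 X-3.87 Y0.00 Z6.60
G1 X-2.74 Y-2.74 E0.1479
G1 X0.00 Y-3.87 E0.2957
G1 X2.74 Y-2.74 E0.4436
G1 X3.87 Y0.00 E0.5915
G1 X2.74 Y2.74 E0.7393
G1 X0.00 Y3.87 E0.8872
G1 X-2.74 Y2.74 E1.0351
G1 X-3.87 Y0.00 E1.1829

At z = 6.6 mm: the cone (r1=10→r2=3.5) has section circumradius 3.871 here — a regular 8-gon; the r=11 sphere at (10.5, 14) contributes a regular 8-gon of circumradius √(11²−6.6²) = 8.800; Taking the first minus the rest: starting from the cone, the r=11 sphere at (10.5, 14) misses the remaining region (no effect) — 1 connected region. The outline is a single polygon with 8 vertices. Extrusion per mm of travel: 0.4 × 0.3 / (π × 0.875²) = 0.049890. Accumulating E over each segment gives final E = 1.1829.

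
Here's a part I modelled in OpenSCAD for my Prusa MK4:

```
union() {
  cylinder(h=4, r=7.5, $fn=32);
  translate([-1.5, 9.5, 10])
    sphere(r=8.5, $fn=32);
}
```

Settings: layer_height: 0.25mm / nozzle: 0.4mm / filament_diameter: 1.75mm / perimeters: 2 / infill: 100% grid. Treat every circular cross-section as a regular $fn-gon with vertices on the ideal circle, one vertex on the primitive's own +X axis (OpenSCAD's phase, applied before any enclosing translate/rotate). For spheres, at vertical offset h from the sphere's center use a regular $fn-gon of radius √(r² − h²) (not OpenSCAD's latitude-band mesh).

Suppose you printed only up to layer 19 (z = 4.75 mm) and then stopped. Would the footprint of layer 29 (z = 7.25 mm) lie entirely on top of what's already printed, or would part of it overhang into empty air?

Compare the two slices. At z = 4.75: the cylinder does not reach this height (z outside [0, 4]); the sphere at (-1.5, 9.5): section is a regular 32-gon, circumradius = √(r²−h²) = √(8.5²−5.25²) = 6.685 (area = (32/2)·6.685²·sin(360°/32) = 139.49 mm²); Merging all regions: only the r=8.5 sphere at (-1.5, 9.5) is present, so the union is just that shape — area = 139.49 mm². At z = 7.25: the cylinder does not reach this height (z outside [0, 4]); the r=8.5 sphere at (-1.5, 9.5) contributes a regular 32-gon of circumradius √(8.5²−2.75²) = 8.043 (area = (32/2)·8.043²·sin(360°/32) = 201.92 mm²); Merging all regions: only the r=8.5 sphere at (-1.5, 9.5) is present, so the union is just that shape — area = 201.92 mm². Checking containment: at z = 7.25 the cross-section extends beyond the z = 4.75 cross-section by about 62.43 mm².

part overhangs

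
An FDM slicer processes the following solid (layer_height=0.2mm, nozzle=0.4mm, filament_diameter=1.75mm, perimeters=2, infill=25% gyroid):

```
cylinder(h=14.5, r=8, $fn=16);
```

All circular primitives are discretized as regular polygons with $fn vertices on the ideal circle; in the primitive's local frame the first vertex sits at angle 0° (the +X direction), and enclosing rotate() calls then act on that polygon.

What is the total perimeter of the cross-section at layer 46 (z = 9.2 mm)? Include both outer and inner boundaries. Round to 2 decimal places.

At z = 9.2 mm: the cylinder: section is a regular 16-gon, circumradius r=8 (perimeter = 2·16·8.000·sin(180°/16) = 49.94 mm). Overall, the cross-section is a single solid region. Total boundary length (outer) = 49.94 mm.

49.94 mm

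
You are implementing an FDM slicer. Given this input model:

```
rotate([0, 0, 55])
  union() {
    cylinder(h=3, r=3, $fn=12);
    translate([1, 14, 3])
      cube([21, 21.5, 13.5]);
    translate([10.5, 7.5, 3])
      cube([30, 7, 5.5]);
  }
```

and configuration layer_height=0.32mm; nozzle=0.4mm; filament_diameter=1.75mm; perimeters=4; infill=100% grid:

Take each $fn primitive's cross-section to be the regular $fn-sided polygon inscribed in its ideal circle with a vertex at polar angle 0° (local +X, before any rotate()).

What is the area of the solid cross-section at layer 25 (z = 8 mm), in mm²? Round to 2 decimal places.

At z = 8 mm: the cylinder is absent (z outside [0, 3]); the 21×21.5 cube at (1, 14) contributes its full rectangle (area 451.50 mm²); the 30×7 cube at (10.5, 7.5) contributes its full rectangle (area 210.00 mm²); Taking the union: the regions partially overlap — summed areas 661.50 mm² minus the doubly-counted overlap 5.75 mm² gives 655.75 mm² — area = 655.75 mm²; (rotated 55° about Z; rotation is an isometry so areas/perimeters/island counts are preserved). Overall, the cross-section is a single solid region. Net area = 655.75 mm².

655.75 mm²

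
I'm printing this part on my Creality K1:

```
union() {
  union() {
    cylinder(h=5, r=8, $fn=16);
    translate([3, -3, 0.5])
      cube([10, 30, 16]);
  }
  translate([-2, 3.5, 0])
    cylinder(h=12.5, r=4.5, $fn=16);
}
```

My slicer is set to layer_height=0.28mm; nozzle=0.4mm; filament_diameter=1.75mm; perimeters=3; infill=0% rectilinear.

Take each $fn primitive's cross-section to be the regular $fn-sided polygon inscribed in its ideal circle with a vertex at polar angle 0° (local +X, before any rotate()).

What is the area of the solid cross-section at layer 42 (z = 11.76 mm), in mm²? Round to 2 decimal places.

361.99 mm²

At z = 11.76 mm: the cylinder does not reach this height (z outside [0, 5]); the cube at (3, -3) (footprint 10×30) is included at this height (area 300.00 mm²); Taking the union: only the 10×30 cube at (3, -3) is present, so the union is just that shape — area = 300.00 mm²; the cylinder at (-2, 3.5): section is a regular 16-gon, circumradius r=4.5 (area = (16/2)·4.500²·sin(360°/16) = 61.99 mm²); Taking the union: the 2 present regions are separate (no shared area or edge), so areas and boundary lengths simply add and each stays a separate island — area = 361.99 mm². Overall, the cross-section has 2 separate islands. Net area = 361.99 mm².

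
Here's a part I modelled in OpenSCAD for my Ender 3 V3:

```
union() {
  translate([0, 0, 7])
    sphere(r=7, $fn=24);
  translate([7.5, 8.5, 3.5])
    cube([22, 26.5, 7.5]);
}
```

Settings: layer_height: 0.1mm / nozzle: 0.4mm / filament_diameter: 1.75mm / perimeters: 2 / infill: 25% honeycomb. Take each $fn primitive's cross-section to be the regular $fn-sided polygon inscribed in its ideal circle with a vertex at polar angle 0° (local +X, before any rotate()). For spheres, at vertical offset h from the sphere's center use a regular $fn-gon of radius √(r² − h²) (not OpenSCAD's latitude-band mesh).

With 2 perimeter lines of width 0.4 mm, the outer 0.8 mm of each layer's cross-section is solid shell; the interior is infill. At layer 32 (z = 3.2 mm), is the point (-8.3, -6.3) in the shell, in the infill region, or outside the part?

outside

At z = 3.2 mm: the r=7 sphere slices to a regular 24-gon of circumradius 5.879 (√(r²−h²) with h=3.8 from center); the cube at (7.5, 8.5) is absent (z outside [3.5, 11]); Combining (union): only the r=7 sphere is present, so the union is just that shape — 1 connected region. Overall, the cross-section is a single solid region. The nearest boundary edge runs (-5.09, -2.94)→(-4.16, -4.16); distance from the point to it = 4.59 mm. The point is not inside any of the regions above, so it lies outside the cross-section (4.59 mm from the nearest boundary).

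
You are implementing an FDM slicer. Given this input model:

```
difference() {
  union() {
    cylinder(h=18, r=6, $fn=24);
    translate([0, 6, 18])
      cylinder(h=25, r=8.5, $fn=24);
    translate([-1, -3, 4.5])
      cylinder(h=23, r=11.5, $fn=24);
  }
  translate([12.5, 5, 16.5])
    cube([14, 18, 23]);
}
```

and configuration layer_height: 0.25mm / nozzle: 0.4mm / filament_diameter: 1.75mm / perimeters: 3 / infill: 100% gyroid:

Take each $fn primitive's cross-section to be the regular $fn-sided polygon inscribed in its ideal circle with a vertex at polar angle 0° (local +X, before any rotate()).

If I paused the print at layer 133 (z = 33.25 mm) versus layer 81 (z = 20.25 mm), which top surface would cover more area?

layer 81 (z = 20.25 mm)

Layer 133 (z = 33.25): the cylinder is absent (z outside [0, 18]); the r=8.5 cylinder at (0, 6) contributes a regular 24-gon of circumradius 8.5 (area = (24/2)·8.500²·sin(360°/24) = 224.40 mm²); the cylinder at (-1, -3) is absent (z outside [4.5, 27.5]); Merging all regions: only the r=8.5 cylinder at (0, 6) is present, so the union is just that shape — area = 224.40 mm²; the cube at (12.5, 5) is present — its section is the full 14×18 rectangle (area 252.00 mm²); Taking the first minus the rest: starting from the result so far (224.40 mm²), the 14×18 cube at (12.5, 5) misses the remaining region (no effect) — area = 224.40 mm². So its area = 224.40 mm². Layer 81 (z = 20.25): the cylinder does not reach this height (z outside [0, 18]); the r=8.5 cylinder at (0, 6) gives a regular 24-gon of circumradius 8.5 (constant along its height) (area = (24/2)·8.500²·sin(360°/24) = 224.40 mm²); the cylinder at (-1, -3): section is a regular 24-gon, circumradius r=11.5 (area = (24/2)·11.500²·sin(360°/24) = 410.75 mm²); Merging all regions: the regions partially overlap — summed areas 635.14 mm² minus the doubly-counted overlap 133.03 mm² gives 502.11 mm² — area = 502.11 mm²; the cube at (12.5, 5) (footprint 14×18) is included at this height (area 252.00 mm²); Subtracting the remaining from the first: starting from the result so far (502.11 mm²), the 14×18 cube at (12.5, 5) misses the remaining region (no effect) — area = 502.11 mm². So its area = 502.11 mm². Layer 81 is larger (502.11 vs 224.40 mm²).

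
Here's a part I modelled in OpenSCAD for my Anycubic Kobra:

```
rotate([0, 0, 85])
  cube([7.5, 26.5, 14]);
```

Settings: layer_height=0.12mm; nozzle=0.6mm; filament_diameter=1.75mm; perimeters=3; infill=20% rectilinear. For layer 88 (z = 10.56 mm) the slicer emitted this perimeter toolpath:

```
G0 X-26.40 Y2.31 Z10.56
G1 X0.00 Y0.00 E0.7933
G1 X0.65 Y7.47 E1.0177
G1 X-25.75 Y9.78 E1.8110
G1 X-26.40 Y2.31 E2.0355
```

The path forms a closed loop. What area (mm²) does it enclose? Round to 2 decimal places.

198.71 mm²

Apply the shoelace formula to the sequence of (X, Y) vertices; enclosed area = 198.71 mm².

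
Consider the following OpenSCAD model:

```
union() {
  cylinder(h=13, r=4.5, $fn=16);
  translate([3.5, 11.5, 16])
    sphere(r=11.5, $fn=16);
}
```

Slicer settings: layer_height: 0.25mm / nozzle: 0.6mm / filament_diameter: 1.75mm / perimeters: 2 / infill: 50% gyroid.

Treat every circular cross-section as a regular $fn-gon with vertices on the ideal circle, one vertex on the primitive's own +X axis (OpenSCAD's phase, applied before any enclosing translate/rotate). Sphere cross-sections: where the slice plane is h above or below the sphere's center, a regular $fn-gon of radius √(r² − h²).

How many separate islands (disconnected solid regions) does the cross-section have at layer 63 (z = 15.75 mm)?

1

At z = 15.75 mm: the cylinder does not reach this height (z outside [0, 13]); the r=11.5 sphere at (3.5, 11.5) slices to a regular 16-gon of circumradius 11.497 (√(r²−h²) with h=0.25 from center); Combining (union): only the r=11.5 sphere at (3.5, 11.5) is present, so the union is just that shape — 1 connected region. Overall, the cross-section is a single solid region. Island count = 1.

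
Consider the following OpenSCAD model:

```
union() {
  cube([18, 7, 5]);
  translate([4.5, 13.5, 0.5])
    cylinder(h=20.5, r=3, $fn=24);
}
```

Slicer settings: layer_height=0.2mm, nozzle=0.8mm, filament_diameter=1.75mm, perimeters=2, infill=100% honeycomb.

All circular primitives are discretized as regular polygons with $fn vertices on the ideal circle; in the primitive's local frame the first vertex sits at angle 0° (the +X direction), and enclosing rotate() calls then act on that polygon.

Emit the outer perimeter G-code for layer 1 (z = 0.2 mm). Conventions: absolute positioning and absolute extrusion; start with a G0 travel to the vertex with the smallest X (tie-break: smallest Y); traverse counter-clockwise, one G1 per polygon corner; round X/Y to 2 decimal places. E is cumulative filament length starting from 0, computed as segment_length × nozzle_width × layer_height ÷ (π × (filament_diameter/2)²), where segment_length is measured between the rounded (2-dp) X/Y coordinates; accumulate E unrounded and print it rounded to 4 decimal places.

At z = 0.2 mm: the cube is present — its section is the full 18×7 rectangle; the cylinder at (4.5, 13.5) does not reach this height (z outside [0.5, 21]); Merging all regions: only the 18×7 cube is present, so the union is just that shape — 1 connected region. The outline is a single polygon with 4 vertices. Extrusion per mm of travel: 0.8 × 0.2 / (π × 0.875²) = 0.066520. Accumulating E over each segment gives final E = 3.3260.

G0 X0.00 Y0.00 Z0.20
G1 X18.00 Y0.00 E1.1974
G1 X18.00 Y7.00 E1.6630
G1 X0.00 Y7.00 E2.8604
G1 X0.00 Y0.00 E3.3260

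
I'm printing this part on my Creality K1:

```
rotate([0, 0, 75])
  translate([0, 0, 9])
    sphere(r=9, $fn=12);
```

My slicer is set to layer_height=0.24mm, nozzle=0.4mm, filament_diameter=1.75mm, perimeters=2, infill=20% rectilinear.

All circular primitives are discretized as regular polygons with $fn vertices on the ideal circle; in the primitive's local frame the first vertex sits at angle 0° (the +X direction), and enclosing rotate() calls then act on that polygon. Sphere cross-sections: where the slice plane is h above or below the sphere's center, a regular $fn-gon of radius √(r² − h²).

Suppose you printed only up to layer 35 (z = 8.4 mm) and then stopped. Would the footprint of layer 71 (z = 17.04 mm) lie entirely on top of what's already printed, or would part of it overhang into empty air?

Compare the two slices. At z = 8.4: the r=9 sphere slices to a regular 12-gon of circumradius 8.980 (√(r²−h²) with h=0.6 from center) (area = (12/2)·8.980²·sin(360°/12) = 241.92 mm²); (rotated 75° about Z; rotation is an isometry so areas/perimeters/island counts are preserved). At z = 17.04: the r=9 sphere contributes a regular 12-gon of circumradius √(9²−8.04²) = 4.045 (area = (12/2)·4.045²·sin(360°/12) = 49.08 mm²); (rotated 75° about Z; rotation is an isometry so areas/perimeters/island counts are preserved). Checking containment: the cross-section at z = 17.04 is a subset of the cross-section at z = 8.4.

entirely on top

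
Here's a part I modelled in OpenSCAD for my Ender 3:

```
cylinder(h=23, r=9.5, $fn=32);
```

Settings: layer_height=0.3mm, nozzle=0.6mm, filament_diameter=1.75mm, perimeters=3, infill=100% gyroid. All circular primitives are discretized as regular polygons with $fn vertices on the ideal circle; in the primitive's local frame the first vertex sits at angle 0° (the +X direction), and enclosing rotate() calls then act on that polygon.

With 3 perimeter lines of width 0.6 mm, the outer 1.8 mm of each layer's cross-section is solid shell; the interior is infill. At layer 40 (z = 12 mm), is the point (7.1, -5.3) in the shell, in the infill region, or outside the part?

At z = 12 mm: the r=9.5 cylinder gives a regular 32-gon of circumradius 9.5 (constant along its height). Overall, the cross-section is a single solid region. The nearest boundary edge runs (6.72, -6.72)→(7.90, -5.28); distance from the point to it = 0.60 mm. The point is inside the cross-section, 0.60 mm from the nearest boundary — within the 1.8 mm shell band (3 × 0.6).

shell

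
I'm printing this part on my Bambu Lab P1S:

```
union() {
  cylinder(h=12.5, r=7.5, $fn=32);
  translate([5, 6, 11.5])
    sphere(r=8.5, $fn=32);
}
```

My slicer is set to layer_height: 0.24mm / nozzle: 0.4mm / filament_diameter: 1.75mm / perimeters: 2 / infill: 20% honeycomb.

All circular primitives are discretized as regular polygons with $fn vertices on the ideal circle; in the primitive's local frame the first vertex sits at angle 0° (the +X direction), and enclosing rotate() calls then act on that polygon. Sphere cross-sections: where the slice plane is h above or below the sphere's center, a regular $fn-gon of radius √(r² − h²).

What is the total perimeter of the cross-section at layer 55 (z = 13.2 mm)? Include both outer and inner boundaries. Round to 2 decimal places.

52.24 mm

At z = 13.2 mm: the cylinder does not reach this height (z outside [0, 12.5]); the sphere at (5, 6): section is a regular 32-gon, circumradius = √(r²−h²) = √(8.5²−1.7²) = 8.328 (perimeter = 2·32·8.328·sin(180°/32) = 52.24 mm); Combining (union): only the r=8.5 sphere at (5, 6) is present, so the union is just that shape — boundary = 52.24 mm. Overall, the cross-section is a single solid region. Total boundary length (outer) = 52.24 mm.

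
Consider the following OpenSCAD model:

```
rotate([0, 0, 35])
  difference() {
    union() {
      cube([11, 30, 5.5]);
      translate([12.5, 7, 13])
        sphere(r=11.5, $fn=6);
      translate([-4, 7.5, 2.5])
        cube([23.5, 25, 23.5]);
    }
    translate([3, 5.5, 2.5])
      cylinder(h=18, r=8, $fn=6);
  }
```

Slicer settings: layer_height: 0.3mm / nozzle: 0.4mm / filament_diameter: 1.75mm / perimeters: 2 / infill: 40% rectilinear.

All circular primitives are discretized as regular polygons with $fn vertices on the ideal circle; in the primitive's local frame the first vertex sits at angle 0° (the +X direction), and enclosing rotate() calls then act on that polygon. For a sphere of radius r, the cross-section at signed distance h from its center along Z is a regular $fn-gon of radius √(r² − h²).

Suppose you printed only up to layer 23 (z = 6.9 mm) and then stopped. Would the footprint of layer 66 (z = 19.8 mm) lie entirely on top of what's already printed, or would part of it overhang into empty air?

Compare the two slices. At z = 6.9: the cube is not intersected at this z (z outside [0, 5.5]); the r=11.5 sphere at (12.5, 7) slices to a regular 6-gon of circumradius 9.749 (√(r²−h²) with h=6.1 from center) (area = (6/2)·9.749²·sin(360°/6) = 246.92 mm²); the cube at (-4, 7.5) (footprint 23.5×25) is included at this height (area 587.50 mm²); Combining (union): the regions partially overlap — summed areas 834.42 mm² minus the doubly-counted overlap 108.61 mm² gives 725.81 mm² — area = 725.81 mm²; the r=8 cylinder at (3, 5.5) gives a regular 6-gon of circumradius 8 (constant along its height) (area = (6/2)·8.000²·sin(360°/6) = 166.28 mm²); Taking the first minus the rest: starting from the result so far (725.81 mm²), the r=8 cylinder at (3, 5.5) partially overlaps it — only the 91.67 mm² overlap (of its 166.28 mm²) is removed, clipping the outline — area = 634.14 mm²; (whole slice rotated 35° about Z — lengths, areas and connectivity unchanged). At z = 19.8: the cube does not reach this height (z outside [0, 5.5]); the r=11.5 sphere at (12.5, 7) contributes a regular 6-gon of circumradius √(11.5²−6.8²) = 9.274 (area = (6/2)·9.274²·sin(360°/6) = 223.46 mm²); the cube at (-4, 7.5) is present — its section is the full 23.5×25 rectangle (area 587.50 mm²); Merging all regions: the regions partially overlap — summed areas 810.96 mm² minus the doubly-counted overlap 99.19 mm² gives 711.77 mm² — area = 711.77 mm²; the r=8 cylinder at (3, 5.5) gives a regular 6-gon of circumradius 8 (constant along its height) (area = (6/2)·8.000²·sin(360°/6) = 166.28 mm²); Subtracting the remaining from the first: starting from the result so far (711.77 mm²), the r=8 cylinder at (3, 5.5) partially overlaps it — only the 87.78 mm² overlap (of its 166.28 mm²) is removed, clipping the outline — area = 623.99 mm²; (whole slice rotated 35° about Z — lengths, areas and connectivity unchanged). Checking containment: the cross-section at z = 19.8 is a subset of the cross-section at z = 6.9.

entirely on top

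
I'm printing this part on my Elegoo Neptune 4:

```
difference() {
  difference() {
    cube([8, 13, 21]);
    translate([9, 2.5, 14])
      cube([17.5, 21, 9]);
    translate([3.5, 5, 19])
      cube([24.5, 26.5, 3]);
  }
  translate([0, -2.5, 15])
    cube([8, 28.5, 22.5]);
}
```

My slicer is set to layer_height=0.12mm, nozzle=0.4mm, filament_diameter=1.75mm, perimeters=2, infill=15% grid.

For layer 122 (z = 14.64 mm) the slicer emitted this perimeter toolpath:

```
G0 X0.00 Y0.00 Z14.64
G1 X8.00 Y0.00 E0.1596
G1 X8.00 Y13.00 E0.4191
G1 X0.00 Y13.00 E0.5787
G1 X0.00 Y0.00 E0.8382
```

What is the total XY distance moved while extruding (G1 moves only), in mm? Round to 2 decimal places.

Sum the Euclidean lengths of each G1 segment: total = 42.00 mm.

42.00 mm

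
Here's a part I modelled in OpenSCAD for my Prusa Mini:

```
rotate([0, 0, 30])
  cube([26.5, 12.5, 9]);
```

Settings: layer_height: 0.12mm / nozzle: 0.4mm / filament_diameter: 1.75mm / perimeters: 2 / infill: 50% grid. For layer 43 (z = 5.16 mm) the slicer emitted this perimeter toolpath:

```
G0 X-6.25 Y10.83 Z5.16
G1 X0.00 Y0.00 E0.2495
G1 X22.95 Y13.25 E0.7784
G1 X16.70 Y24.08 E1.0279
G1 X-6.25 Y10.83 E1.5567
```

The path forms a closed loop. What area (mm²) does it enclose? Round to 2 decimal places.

Apply the shoelace formula to the sequence of (X, Y) vertices; enclosed area = 331.36 mm².

331.36 mm²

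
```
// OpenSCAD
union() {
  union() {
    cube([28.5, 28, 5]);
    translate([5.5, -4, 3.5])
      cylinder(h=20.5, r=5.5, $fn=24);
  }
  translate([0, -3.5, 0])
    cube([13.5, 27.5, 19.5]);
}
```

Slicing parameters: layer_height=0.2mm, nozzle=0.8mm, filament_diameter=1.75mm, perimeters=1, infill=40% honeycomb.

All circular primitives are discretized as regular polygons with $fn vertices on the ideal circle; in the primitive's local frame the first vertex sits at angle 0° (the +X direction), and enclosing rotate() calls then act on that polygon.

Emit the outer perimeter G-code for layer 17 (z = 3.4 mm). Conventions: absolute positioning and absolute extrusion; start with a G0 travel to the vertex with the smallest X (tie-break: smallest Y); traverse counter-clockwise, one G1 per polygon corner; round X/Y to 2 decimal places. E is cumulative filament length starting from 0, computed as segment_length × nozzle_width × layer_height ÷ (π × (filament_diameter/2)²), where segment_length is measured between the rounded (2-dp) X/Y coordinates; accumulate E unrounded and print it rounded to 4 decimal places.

G0 X0.00 Y-3.50 Z3.40
G1 X13.50 Y-3.50 E0.8980
G1 X13.50 Y0.00 E1.1308
G1 X28.50 Y0.00 E2.1286
G1 X28.50 Y28.00 E3.9912
G1 X0.00 Y28.00 E5.8870
G1 X0.00 Y-3.50 E7.9824

At z = 3.4 mm: the 28.5×28 cube contributes its full rectangle; the cylinder at (5.5, -4) is not intersected at this z (z outside [3.5, 24]); Merging all regions: only the 28.5×28 cube is present, so the union is just that shape — 1 connected region; the cube at (0, -3.5) (footprint 13.5×27.5) is included at this height; Taking the union: the regions partially overlap (shared area 324.00 mm²), so overlapping operands fuse into one piece — 1 connected region. The outline is a single polygon with 6 vertices. Extrusion per mm of travel: 0.8 × 0.2 / (π × 0.875²) = 0.066520. Accumulating E over each segment gives final E = 7.9824.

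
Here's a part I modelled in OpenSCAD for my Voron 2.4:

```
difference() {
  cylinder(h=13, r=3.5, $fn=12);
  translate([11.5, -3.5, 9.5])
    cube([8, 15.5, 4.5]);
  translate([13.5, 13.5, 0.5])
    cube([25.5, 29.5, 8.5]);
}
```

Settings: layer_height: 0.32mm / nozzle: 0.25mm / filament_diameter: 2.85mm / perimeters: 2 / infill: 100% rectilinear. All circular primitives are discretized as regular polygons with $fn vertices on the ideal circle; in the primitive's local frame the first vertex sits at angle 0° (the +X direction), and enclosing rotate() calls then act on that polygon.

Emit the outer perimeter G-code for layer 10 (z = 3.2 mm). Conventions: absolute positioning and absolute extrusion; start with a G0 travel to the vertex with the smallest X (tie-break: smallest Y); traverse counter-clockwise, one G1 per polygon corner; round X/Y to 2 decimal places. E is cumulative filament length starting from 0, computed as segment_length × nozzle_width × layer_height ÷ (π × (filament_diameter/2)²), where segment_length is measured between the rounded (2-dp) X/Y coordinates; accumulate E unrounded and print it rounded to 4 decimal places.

G0 X-3.50 Y0.00 Z3.20
G1 X-3.03 Y-1.75 E0.0227
G1 X-1.75 Y-3.03 E0.0454
G1 X0.00 Y-3.50 E0.0681
G1 X1.75 Y-3.03 E0.0909
G1 X3.03 Y-1.75 E0.1136
G1 X3.50 Y0.00 E0.1363
G1 X3.03 Y1.75 E0.1590
G1 X1.75 Y3.03 E0.1817
G1 X0.00 Y3.50 E0.2044
G1 X-1.75 Y3.03 E0.2272
G1 X-3.03 Y1.75 E0.2499
G1 X-3.50 Y0.00 E0.2726

At z = 3.2 mm: the cylinder: section is a regular 12-gon, circumradius r=3.5; the cube at (11.5, -3.5) does not reach this height (z outside [9.5, 14]); the cube at (13.5, 13.5) is present — its section is the full 25.5×29.5 rectangle; Taking the first minus the rest: starting from the r=3.5 cylinder, the 25.5×29.5 cube at (13.5, 13.5) misses the remaining region (no effect) — 1 connected region. The outline is a single polygon with 12 vertices. Extrusion per mm of travel: 0.25 × 0.32 / (π × 1.425²) = 0.012540. Accumulating E over each segment gives final E = 0.2726.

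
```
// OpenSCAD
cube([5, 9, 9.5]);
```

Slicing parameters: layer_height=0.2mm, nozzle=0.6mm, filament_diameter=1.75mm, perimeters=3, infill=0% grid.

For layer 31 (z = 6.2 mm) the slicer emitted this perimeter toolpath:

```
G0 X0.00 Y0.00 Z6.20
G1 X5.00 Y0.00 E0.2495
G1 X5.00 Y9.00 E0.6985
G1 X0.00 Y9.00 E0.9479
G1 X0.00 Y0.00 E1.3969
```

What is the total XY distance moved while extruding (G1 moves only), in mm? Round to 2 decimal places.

28.00 mm

Sum the Euclidean lengths of each G1 segment: total = 28.00 mm.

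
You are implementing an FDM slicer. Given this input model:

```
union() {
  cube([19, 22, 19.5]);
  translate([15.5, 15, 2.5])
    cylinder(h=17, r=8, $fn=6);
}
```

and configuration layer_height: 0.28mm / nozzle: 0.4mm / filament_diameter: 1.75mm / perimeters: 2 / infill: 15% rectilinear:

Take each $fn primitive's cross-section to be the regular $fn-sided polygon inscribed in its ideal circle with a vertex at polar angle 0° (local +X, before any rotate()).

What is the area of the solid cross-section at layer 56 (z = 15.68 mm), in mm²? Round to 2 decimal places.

At z = 15.68 mm: the cube (footprint 19×22) is included at this height (area 418.00 mm²); the cylinder at (15.5, 15): section is a regular 6-gon, circumradius r=8 (area = (6/2)·8.000²·sin(360°/6) = 166.28 mm²); Merging all regions: the regions partially overlap — summed areas 584.28 mm² minus the doubly-counted overlap 131.64 mm² gives 452.64 mm² — area = 452.64 mm². Overall, the cross-section is a single solid region. Net area = 452.64 mm².

452.64 mm²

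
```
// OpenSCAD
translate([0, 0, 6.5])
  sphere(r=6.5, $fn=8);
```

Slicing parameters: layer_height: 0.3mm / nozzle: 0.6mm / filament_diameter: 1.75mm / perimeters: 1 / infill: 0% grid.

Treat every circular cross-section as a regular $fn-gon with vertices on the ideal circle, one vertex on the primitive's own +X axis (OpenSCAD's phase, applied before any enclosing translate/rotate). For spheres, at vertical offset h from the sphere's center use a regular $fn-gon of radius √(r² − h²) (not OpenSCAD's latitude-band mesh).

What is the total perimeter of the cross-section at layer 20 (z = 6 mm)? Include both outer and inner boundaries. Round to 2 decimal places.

39.68 mm

At z = 6 mm: the r=6.5 sphere contributes a regular 8-gon of circumradius √(6.5²−0.5²) = 6.481 (perimeter = 2·8·6.481·sin(180°/8) = 39.68 mm). Overall, the cross-section is a single solid region. Total boundary length (outer) = 39.68 mm.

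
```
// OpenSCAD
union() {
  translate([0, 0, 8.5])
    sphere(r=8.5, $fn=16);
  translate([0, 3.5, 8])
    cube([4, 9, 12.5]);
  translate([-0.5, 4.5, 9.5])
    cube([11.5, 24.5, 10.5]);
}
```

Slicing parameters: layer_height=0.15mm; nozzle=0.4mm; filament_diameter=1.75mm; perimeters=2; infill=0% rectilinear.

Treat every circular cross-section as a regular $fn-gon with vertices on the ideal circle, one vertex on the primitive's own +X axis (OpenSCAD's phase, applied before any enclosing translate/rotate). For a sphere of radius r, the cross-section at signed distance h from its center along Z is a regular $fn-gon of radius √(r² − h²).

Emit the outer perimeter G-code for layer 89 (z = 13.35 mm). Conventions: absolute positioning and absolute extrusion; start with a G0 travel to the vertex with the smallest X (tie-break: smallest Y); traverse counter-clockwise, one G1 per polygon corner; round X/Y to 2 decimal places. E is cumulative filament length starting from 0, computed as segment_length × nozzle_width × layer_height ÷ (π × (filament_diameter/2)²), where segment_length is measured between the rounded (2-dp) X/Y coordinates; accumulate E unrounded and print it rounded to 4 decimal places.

G0 X-6.98 Y0.00 Z13.35
G1 X-6.45 Y-2.67 E0.0679
G1 X-4.94 Y-4.94 E0.1359
G1 X-2.67 Y-6.45 E0.2039
G1 X0.00 Y-6.98 E0.2718
G1 X2.67 Y-6.45 E0.3397
G1 X4.94 Y-4.94 E0.4077
G1 X6.45 Y-2.67 E0.4757
G1 X6.98 Y0.00 E0.5436
G1 X6.45 Y2.67 E0.6116
G1 X5.23 Y4.50 E0.6664
G1 X11.00 Y4.50 E0.8103
G1 X11.00 Y29.00 E1.4215
G1 X-0.50 Y29.00 E1.7084
G1 X-0.50 Y6.88 E2.2602
G1 X-2.67 Y6.45 E2.3153
G1 X-4.94 Y4.94 E2.3834
G1 X-6.45 Y2.67 E2.4514
G1 X-6.98 Y0.00 E2.5193

At z = 13.35 mm: the r=8.5 sphere contributes a regular 16-gon of circumradius √(8.5²−4.85²) = 6.981; the cube at (0, 3.5) is present — its section is the full 4×9 rectangle; the cube at (-0.5, 4.5) (footprint 11.5×24.5) is included at this height; Taking the union: the regions partially overlap (shared area 45.90 mm²), so overlapping operands fuse into one piece — 1 connected region. The outline is a single polygon with 18 vertices. Extrusion per mm of travel: 0.4 × 0.15 / (π × 0.875²) = 0.024945. Accumulating E over each segment gives final E = 2.5193.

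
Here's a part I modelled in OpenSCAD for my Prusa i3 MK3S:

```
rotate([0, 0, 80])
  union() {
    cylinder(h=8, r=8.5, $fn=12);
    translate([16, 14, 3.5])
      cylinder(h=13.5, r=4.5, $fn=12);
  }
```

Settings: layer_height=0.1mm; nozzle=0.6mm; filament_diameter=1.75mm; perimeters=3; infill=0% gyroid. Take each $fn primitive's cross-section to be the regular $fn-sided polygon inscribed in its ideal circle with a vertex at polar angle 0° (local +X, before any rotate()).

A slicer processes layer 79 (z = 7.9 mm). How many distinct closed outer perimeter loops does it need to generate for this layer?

2

At z = 7.9 mm: the r=8.5 cylinder gives a regular 12-gon of circumradius 8.5 (constant along its height); the cylinder at (16, 14): section is a regular 12-gon, circumradius r=4.5; Merging all regions: the 2 present regions are separate (no shared area or edge), so areas and boundary lengths simply add and each stays a separate island — 2 connected regions; (rotated 80° about Z; rotation is an isometry so areas/perimeters/island counts are preserved). The result has 2 disconnected regions.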